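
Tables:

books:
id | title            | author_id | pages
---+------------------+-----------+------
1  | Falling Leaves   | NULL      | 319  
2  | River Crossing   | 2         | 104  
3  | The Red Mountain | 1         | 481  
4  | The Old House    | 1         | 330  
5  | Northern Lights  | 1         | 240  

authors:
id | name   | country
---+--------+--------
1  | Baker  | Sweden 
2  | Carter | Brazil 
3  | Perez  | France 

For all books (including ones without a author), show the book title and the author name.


LEFT JOIN keeps every row from books (the left table); where author_id has no match in authors, the author columns become NULL. Walk through each book:
  - book 1 (Falling Leaves): author_id=NULL, no match -> kept with NULL
  - book 2 (River Crossing): author_id=2 -> matches Carter
  - book 3 (The Red Mountain): author_id=1 -> matches Baker
  - book 4 (The Old House): author_id=1 -> matches Baker
  - book 5 (Northern Lights): author_id=1 -> matches Baker
All 5 rows appear; 1 has NULL author.

SQL:
SELECT a.title, b.name AS author
FROM books a
LEFT JOIN authors b ON a.author_id = b.id

Result:
title            | author
-----------------+-------
Falling Leaves   | NULL  
River Crossing   | Carter
The Red Mountain | Baker 
The Old House    | Baker 
Northern Lights  | Baker 


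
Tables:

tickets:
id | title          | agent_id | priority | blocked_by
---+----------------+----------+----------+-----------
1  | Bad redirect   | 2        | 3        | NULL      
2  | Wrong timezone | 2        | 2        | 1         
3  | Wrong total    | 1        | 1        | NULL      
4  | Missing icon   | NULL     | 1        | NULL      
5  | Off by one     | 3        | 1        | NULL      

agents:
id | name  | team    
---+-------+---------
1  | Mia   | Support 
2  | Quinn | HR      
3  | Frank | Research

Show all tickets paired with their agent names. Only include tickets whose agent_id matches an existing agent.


INNER JOIN keeps only tickets rows whose agent_id matches an id in agents. Walk through each ticket:
  - ticket 1 (Bad redirect): agent_id=2 -> matches Quinn
  - ticket 2 (Wrong timezone): agent_id=2 -> matches Quinn
  - ticket 3 (Wrong total): agent_id=1 -> matches Mia
  - ticket 4 (Missing icon): agent_id=NULL, no match -> dropped
  - ticket 5 (Off by one): agent_id=3 -> matches Frank
So 1 of 5 rows is dropped.

SQL:
SELECT a.title, b.name AS agent
FROM tickets a
INNER JOIN agents b ON a.agent_id = b.id

Result:
title          | agent
---------------+------
Bad redirect   | Quinn
Wrong timezone | Quinn
Wrong total    | Mia  
Off by one     | Frank


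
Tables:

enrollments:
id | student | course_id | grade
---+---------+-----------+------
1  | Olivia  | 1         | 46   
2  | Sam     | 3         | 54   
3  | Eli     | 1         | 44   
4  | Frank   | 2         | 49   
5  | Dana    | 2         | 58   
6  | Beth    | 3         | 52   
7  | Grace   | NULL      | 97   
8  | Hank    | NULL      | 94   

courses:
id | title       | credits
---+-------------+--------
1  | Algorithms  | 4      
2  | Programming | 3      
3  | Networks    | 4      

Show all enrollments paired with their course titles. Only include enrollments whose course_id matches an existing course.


INNER JOIN keeps only enrollments rows whose course_id matches an id in courses. Walk through each enrollment:
  - enrollment 1 (Olivia): course_id=1 -> matches Algorithms
  - enrollment 2 (Sam): course_id=3 -> matches Networks
  - enrollment 3 (Eli): course_id=1 -> matches Algorithms
  - enrollment 4 (Frank): course_id=2 -> matches Programming
  - enrollment 5 (Dana): course_id=2 -> matches Programming
  - enrollment 6 (Beth): course_id=3 -> matches Networks
  - enrollment 7 (Grace): course_id=NULL, no match -> dropped
  - enrollment 8 (Hank): course_id=NULL, no match -> dropped
So 2 of 8 rows are dropped.

SQL:
SELECT a.student, b.title AS course
FROM enrollments a
INNER JOIN courses b ON a.course_id = b.id

Result:
student | course     
--------+------------
Olivia  | Algorithms 
Sam     | Networks   
Eli     | Algorithms 
Frank   | Programming
Dana    | Programming
Beth    | Networks   


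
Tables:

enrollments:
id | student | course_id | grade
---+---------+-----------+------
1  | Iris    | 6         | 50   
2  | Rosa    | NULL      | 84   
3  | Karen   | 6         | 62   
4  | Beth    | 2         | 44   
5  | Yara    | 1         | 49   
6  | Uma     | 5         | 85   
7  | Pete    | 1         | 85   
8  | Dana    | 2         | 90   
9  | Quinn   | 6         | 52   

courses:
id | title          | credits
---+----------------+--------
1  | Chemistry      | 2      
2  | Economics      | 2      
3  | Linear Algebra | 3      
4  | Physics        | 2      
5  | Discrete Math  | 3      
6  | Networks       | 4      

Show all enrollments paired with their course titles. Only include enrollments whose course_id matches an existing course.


INNER JOIN keeps only enrollments rows whose course_id matches an id in courses. Walk through each enrollment:
  - enrollment 1 (Iris): course_id=6 -> matches Networks
  - enrollment 2 (Rosa): course_id=NULL, no match -> dropped
  - enrollment 3 (Karen): course_id=6 -> matches Networks
  - enrollment 4 (Beth): course_id=2 -> matches Economics
  - enrollment 5 (Yara): course_id=1 -> matches Chemistry
  - enrollment 6 (Uma): course_id=5 -> matches Discrete Math
  - enrollment 7 (Pete): course_id=1 -> matches Chemistry
  - enrollment 8 (Dana): course_id=2 -> matches Economics
  - enrollment 9 (Quinn): course_id=6 -> matches Networks
So 1 of 9 rows is dropped.

SQL:
SELECT a.student, b.title AS course
FROM enrollments a
INNER JOIN courses b ON a.course_id = b.id

Result:
student | course       
--------+--------------
Iris    | Networks     
Karen   | Networks     
Beth    | Economics    
Yara    | Chemistry    
Uma     | Discrete Math
Pete    | Chemistry    
Dana    | Economics    
Quinn   | Networks     


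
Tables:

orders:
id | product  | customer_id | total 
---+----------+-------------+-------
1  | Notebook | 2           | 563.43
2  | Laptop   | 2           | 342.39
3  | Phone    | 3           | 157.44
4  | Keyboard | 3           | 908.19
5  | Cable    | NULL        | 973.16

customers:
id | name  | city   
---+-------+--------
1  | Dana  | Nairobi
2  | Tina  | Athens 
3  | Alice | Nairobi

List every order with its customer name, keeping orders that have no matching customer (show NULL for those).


LEFT JOIN keeps every row from orders (the left table); where customer_id has no match in customers, the customer columns become NULL. Walk through each order:
  - order 1 (Notebook): customer_id=2 -> matches Tina
  - order 2 (Laptop): customer_id=2 -> matches Tina
  - order 3 (Phone): customer_id=3 -> matches Alice
  - order 4 (Keyboard): customer_id=3 -> matches Alice
  - order 5 (Cable): customer_id=NULL, no match -> kept with NULL
All 5 rows appear; 1 has NULL customer.

SQL:
SELECT a.product, b.name AS customer
FROM orders a
LEFT JOIN customers b ON a.customer_id = b.id

Result:
product  | customer
---------+---------
Notebook | Tina    
Laptop   | Tina    
Phone    | Alice   
Keyboard | Alice   
Cable    | NULL    


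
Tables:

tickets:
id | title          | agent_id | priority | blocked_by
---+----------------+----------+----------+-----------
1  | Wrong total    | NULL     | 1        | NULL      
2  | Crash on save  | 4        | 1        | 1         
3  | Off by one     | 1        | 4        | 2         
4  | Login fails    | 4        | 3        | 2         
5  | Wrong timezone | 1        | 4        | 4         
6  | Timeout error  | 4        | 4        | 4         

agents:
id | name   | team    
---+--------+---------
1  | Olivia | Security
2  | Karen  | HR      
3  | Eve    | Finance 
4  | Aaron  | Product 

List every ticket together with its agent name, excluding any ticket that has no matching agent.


INNER JOIN keeps only tickets rows whose agent_id matches an id in agents. Walk through each ticket:
  - ticket 1 (Wrong total): agent_id=NULL, no match -> dropped
  - ticket 2 (Crash on save): agent_id=4 -> matches Aaron
  - ticket 3 (Off by one): agent_id=1 -> matches Olivia
  - ticket 4 (Login fails): agent_id=4 -> matches Aaron
  - ticket 5 (Wrong timezone): agent_id=1 -> matches Olivia
  - ticket 6 (Timeout error): agent_id=4 -> matches Aaron
So 1 of 6 rows is dropped.

SQL:
SELECT a.title, b.name AS agent
FROM tickets a
INNER JOIN agents b ON a.agent_id = b.id

Result:
title          | agent 
---------------+-------
Crash on save  | Aaron 
Off by one     | Olivia
Login fails    | Aaron 
Wrong timezone | Olivia
Timeout error  | Aaron 


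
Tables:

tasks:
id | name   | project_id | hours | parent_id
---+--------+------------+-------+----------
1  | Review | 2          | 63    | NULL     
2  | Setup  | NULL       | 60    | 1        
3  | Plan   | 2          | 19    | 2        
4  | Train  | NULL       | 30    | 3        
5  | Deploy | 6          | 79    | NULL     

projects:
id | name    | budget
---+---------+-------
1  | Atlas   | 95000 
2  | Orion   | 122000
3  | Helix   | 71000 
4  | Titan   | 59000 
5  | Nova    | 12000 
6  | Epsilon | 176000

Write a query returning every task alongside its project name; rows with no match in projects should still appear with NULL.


LEFT JOIN keeps every row from tasks (the left table); where project_id has no match in projects, the project columns become NULL. Walk through each task:
  - task 1 (Review): project_id=2 -> matches Orion
  - task 2 (Setup): project_id=NULL, no match -> kept with NULL
  - task 3 (Plan): project_id=2 -> matches Orion
  - task 4 (Train): project_id=NULL, no match -> kept with NULL
  - task 5 (Deploy): project_id=6 -> matches Epsilon
All 5 rows appear; 2 have NULL project.

SQL:
SELECT a.name, b.name AS project
FROM tasks a
LEFT JOIN projects b ON a.project_id = b.id

Result:
name   | project
-------+--------
Review | Orion  
Setup  | NULL   
Plan   | Orion  
Train  | NULL   
Deploy | Epsilon


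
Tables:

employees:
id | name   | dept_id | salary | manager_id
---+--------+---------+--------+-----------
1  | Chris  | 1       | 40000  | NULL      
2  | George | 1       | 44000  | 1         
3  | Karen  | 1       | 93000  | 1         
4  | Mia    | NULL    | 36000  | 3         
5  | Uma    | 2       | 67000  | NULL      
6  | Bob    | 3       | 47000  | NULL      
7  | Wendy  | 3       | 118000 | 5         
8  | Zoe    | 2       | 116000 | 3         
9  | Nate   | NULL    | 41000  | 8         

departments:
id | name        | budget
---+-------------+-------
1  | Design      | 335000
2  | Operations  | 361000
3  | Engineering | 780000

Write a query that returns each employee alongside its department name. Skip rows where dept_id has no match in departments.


INNER JOIN keeps only employees rows whose dept_id matches an id in departments. Walk through each employee:
  - employee 1 (Chris): dept_id=1 -> matches Design
  - employee 2 (George): dept_id=1 -> matches Design
  - employee 3 (Karen): dept_id=1 -> matches Design
  - employee 4 (Mia): dept_id=NULL, no match -> dropped
  - employee 5 (Uma): dept_id=2 -> matches Operations
  - employee 6 (Bob): dept_id=3 -> matches Engineering
  - employee 7 (Wendy): dept_id=3 -> matches Engineering
  - employee 8 (Zoe): dept_id=2 -> matches Operations
  - employee 9 (Nate): dept_id=NULL, no match -> dropped
So 2 of 9 rows are dropped.

SQL:
SELECT a.name, b.name AS department
FROM employees a
INNER JOIN departments b ON a.dept_id = b.id

Result:
name   | department 
-------+------------
Chris  | Design     
George | Design     
Karen  | Design     
Uma    | Operations 
Bob    | Engineering
Wendy  | Engineering
Zoe    | Operations 


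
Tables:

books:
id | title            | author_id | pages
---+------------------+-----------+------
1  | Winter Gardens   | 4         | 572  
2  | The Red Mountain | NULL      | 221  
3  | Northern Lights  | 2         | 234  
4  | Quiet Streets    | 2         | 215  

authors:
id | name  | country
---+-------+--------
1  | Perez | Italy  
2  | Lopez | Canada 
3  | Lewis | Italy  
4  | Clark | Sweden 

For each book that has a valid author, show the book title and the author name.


INNER JOIN keeps only books rows whose author_id matches an id in authors. Walk through each book:
  - book 1 (Winter Gardens): author_id=4 -> matches Clark
  - book 2 (The Red Mountain): author_id=NULL, no match -> dropped
  - book 3 (Northern Lights): author_id=2 -> matches Lopez
  - book 4 (Quiet Streets): author_id=2 -> matches Lopez
So 1 of 4 rows is dropped.

SQL:
SELECT a.title, b.name AS author
FROM books a
INNER JOIN authors b ON a.author_id = b.id

Result:
title           | author
----------------+-------
Winter Gardens  | Clark 
Northern Lights | Lopez 
Quiet Streets   | Lopez 


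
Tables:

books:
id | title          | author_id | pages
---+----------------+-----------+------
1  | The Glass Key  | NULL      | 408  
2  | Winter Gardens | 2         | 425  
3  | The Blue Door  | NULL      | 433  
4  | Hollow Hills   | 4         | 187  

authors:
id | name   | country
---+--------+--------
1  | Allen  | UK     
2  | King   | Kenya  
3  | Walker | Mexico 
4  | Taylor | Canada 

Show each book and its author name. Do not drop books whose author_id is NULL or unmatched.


LEFT JOIN keeps every row from books (the left table); where author_id has no match in authors, the author columns become NULL. Walk through each book:
  - book 1 (The Glass Key): author_id=NULL, no match -> kept with NULL
  - book 2 (Winter Gardens): author_id=2 -> matches King
  - book 3 (The Blue Door): author_id=NULL, no match -> kept with NULL
  - book 4 (Hollow Hills): author_id=4 -> matches Taylor
All 4 rows appear; 2 have NULL author.

SQL:
SELECT a.title, b.name AS author
FROM books a
LEFT JOIN authors b ON a.author_id = b.id

Result:
title          | author
---------------+-------
The Glass Key  | NULL  
Winter Gardens | King  
The Blue Door  | NULL  
Hollow Hills   | Taylor


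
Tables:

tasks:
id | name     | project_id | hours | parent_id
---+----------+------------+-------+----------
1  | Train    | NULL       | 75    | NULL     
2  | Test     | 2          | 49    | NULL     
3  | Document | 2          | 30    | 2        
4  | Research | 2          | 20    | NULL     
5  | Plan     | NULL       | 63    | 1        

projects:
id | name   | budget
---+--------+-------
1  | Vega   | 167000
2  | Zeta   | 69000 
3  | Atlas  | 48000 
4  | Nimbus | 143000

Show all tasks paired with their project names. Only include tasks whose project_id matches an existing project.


INNER JOIN keeps only tasks rows whose project_id matches an id in projects. Walk through each task:
  - task 1 (Train): project_id=NULL, no match -> dropped
  - task 2 (Test): project_id=2 -> matches Zeta
  - task 3 (Document): project_id=2 -> matches Zeta
  - task 4 (Research): project_id=2 -> matches Zeta
  - task 5 (Plan): project_id=NULL, no match -> dropped
So 2 of 5 rows are dropped.

SQL:
SELECT a.name, b.name AS project
FROM tasks a
INNER JOIN projects b ON a.project_id = b.id

Result:
name     | project
---------+--------
Test     | Zeta   
Document | Zeta   
Research | Zeta   


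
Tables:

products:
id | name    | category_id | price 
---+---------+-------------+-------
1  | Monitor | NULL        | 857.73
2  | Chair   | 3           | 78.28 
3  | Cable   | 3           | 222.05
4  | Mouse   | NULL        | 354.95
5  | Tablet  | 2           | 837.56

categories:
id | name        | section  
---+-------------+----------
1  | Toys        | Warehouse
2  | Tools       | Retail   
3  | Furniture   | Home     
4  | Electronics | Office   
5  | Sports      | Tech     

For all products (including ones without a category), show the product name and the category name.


LEFT JOIN keeps every row from products (the left table); where category_id has no match in categories, the category columns become NULL. Walk through each product:
  - product 1 (Monitor): category_id=NULL, no match -> kept with NULL
  - product 2 (Chair): category_id=3 -> matches Furniture
  - product 3 (Cable): category_id=3 -> matches Furniture
  - product 4 (Mouse): category_id=NULL, no match -> kept with NULL
  - product 5 (Tablet): category_id=2 -> matches Tools
All 5 rows appear; 2 have NULL category.

SQL:
SELECT a.name, b.name AS category
FROM products a
LEFT JOIN categories b ON a.category_id = b.id

Result:
name    | category 
--------+----------
Monitor | NULL     
Chair   | Furniture
Cable   | Furniture
Mouse   | NULL     
Tablet  | Tools    


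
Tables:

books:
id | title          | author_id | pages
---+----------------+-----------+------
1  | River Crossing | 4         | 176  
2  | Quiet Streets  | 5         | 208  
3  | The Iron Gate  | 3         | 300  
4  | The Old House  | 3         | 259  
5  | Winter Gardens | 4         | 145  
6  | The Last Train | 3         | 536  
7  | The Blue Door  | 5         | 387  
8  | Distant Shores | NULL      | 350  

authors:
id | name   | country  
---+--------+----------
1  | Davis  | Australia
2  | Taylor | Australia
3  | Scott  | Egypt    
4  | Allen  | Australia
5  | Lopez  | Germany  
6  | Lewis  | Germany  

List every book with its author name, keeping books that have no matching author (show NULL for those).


LEFT JOIN keeps every row from books (the left table); where author_id has no match in authors, the author columns become NULL. Walk through each book:
  - book 1 (River Crossing): author_id=4 -> matches Allen
  - book 2 (Quiet Streets): author_id=5 -> matches Lopez
  - book 3 (The Iron Gate): author_id=3 -> matches Scott
  - book 4 (The Old House): author_id=3 -> matches Scott
  - book 5 (Winter Gardens): author_id=4 -> matches Allen
  - book 6 (The Last Train): author_id=3 -> matches Scott
  - book 7 (The Blue Door): author_id=5 -> matches Lopez
  - book 8 (Distant Shores): author_id=NULL, no match -> kept with NULL
All 8 rows appear; 1 has NULL author.

SQL:
SELECT a.title, b.name AS author
FROM books a
LEFT JOIN authors b ON a.author_id = b.id

Result:
title          | author
---------------+-------
River Crossing | Allen 
Quiet Streets  | Lopez 
The Iron Gate  | Scott 
The Old House  | Scott 
Winter Gardens | Allen 
The Last Train | Scott 
The Blue Door  | Lopez 
Distant Shores | NULL  


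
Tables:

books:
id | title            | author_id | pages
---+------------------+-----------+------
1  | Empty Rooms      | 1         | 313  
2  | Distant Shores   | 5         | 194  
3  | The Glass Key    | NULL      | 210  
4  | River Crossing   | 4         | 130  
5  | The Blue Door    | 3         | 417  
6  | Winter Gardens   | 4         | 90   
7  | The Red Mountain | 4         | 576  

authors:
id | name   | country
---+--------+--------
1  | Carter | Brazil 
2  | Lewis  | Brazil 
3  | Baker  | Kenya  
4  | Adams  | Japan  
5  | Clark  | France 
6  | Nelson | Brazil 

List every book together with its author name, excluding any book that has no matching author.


INNER JOIN keeps only books rows whose author_id matches an id in authors. Walk through each book:
  - book 1 (Empty Rooms): author_id=1 -> matches Carter
  - book 2 (Distant Shores): author_id=5 -> matches Clark
  - book 3 (The Glass Key): author_id=NULL, no match -> dropped
  - book 4 (River Crossing): author_id=4 -> matches Adams
  - book 5 (The Blue Door): author_id=3 -> matches Baker
  - book 6 (Winter Gardens): author_id=4 -> matches Adams
  - book 7 (The Red Mountain): author_id=4 -> matches Adams
So 1 of 7 rows is dropped.

SQL:
SELECT a.title, b.name AS author
FROM books a
INNER JOIN authors b ON a.author_id = b.id

Result:
title            | author
-----------------+-------
Empty Rooms      | Carter
Distant Shores   | Clark 
River Crossing   | Adams 
The Blue Door    | Baker 
Winter Gardens   | Adams 
The Red Mountain | Adams 


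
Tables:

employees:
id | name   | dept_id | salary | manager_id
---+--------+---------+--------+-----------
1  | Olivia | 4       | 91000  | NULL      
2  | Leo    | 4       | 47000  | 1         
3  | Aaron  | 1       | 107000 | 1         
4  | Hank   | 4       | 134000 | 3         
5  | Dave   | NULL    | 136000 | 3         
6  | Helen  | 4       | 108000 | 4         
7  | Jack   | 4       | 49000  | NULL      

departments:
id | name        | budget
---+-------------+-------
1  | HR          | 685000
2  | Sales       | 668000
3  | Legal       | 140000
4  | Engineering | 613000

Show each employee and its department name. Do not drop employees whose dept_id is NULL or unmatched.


LEFT JOIN keeps every row from employees (the left table); where dept_id has no match in departments, the department columns become NULL. Walk through each employee:
  - employee 1 (Olivia): dept_id=4 -> matches Engineering
  - employee 2 (Leo): dept_id=4 -> matches Engineering
  - employee 3 (Aaron): dept_id=1 -> matches HR
  - employee 4 (Hank): dept_id=4 -> matches Engineering
  - employee 5 (Dave): dept_id=NULL, no match -> kept with NULL
  - employee 6 (Helen): dept_id=4 -> matches Engineering
  - employee 7 (Jack): dept_id=4 -> matches Engineering
All 7 rows appear; 1 has NULL department.

SQL:
SELECT a.name, b.name AS department
FROM employees a
LEFT JOIN departments b ON a.dept_id = b.id

Result:
name   | department 
-------+------------
Olivia | Engineering
Leo    | Engineering
Aaron  | HR         
Hank   | Engineering
Dave   | NULL       
Helen  | Engineering
Jack   | Engineering


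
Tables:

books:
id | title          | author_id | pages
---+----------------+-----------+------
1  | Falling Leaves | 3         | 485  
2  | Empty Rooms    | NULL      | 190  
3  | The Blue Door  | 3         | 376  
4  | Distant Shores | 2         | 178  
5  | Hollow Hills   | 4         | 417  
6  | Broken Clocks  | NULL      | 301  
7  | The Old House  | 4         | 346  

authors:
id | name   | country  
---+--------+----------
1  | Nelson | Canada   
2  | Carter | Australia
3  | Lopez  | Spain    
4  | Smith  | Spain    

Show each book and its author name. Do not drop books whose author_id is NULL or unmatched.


LEFT JOIN keeps every row from books (the left table); where author_id has no match in authors, the author columns become NULL. Walk through each book:
  - book 1 (Falling Leaves): author_id=3 -> matches Lopez
  - book 2 (Empty Rooms): author_id=NULL, no match -> kept with NULL
  - book 3 (The Blue Door): author_id=3 -> matches Lopez
  - book 4 (Distant Shores): author_id=2 -> matches Carter
  - book 5 (Hollow Hills): author_id=4 -> matches Smith
  - book 6 (Broken Clocks): author_id=NULL, no match -> kept with NULL
  - book 7 (The Old House): author_id=4 -> matches Smith
All 7 rows appear; 2 have NULL author.

SQL:
SELECT a.title, b.name AS author
FROM books a
LEFT JOIN authors b ON a.author_id = b.id

Result:
title          | author
---------------+-------
Falling Leaves | Lopez 
Empty Rooms    | NULL  
The Blue Door  | Lopez 
Distant Shores | Carter
Hollow Hills   | Smith 
Broken Clocks  | NULL  
The Old House  | Smith 


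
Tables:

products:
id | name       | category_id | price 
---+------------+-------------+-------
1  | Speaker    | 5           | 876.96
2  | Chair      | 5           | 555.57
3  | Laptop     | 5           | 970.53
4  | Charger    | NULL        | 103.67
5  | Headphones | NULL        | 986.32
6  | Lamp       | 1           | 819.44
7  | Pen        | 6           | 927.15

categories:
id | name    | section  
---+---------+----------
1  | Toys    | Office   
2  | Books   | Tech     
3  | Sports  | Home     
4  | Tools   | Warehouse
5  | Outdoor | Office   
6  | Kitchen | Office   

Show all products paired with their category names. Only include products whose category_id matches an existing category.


INNER JOIN keeps only products rows whose category_id matches an id in categories. Walk through each product:
  - product 1 (Speaker): category_id=5 -> matches Outdoor
  - product 2 (Chair): category_id=5 -> matches Outdoor
  - product 3 (Laptop): category_id=5 -> matches Outdoor
  - product 4 (Charger): category_id=NULL, no match -> dropped
  - product 5 (Headphones): category_id=NULL, no match -> dropped
  - product 6 (Lamp): category_id=1 -> matches Toys
  - product 7 (Pen): category_id=6 -> matches Kitchen
So 2 of 7 rows are dropped.

SQL:
SELECT a.name, b.name AS category
FROM products a
INNER JOIN categories b ON a.category_id = b.id

Result:
name    | category
--------+---------
Speaker | Outdoor 
Chair   | Outdoor 
Laptop  | Outdoor 
Lamp    | Toys    
Pen     | Kitchen 


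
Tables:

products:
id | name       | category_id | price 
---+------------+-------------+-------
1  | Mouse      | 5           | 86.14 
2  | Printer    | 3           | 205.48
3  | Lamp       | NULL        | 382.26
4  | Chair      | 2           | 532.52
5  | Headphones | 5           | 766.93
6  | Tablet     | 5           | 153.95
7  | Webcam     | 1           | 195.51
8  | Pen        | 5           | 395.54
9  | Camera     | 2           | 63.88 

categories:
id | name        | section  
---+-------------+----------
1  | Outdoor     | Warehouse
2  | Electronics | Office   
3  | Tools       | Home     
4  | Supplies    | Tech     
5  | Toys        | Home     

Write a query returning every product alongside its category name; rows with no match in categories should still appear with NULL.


LEFT JOIN keeps every row from products (the left table); where category_id has no match in categories, the category columns become NULL. Walk through each product:
  - product 1 (Mouse): category_id=5 -> matches Toys
  - product 2 (Printer): category_id=3 -> matches Tools
  - product 3 (Lamp): category_id=NULL, no match -> kept with NULL
  - product 4 (Chair): category_id=2 -> matches Electronics
  - product 5 (Headphones): category_id=5 -> matches Toys
  - product 6 (Tablet): category_id=5 -> matches Toys
  - product 7 (Webcam): category_id=1 -> matches Outdoor
  - product 8 (Pen): category_id=5 -> matches Toys
  - product 9 (Camera): category_id=2 -> matches Electronics
All 9 rows appear; 1 has NULL category.

SQL:
SELECT a.name, b.name AS category
FROM products a
LEFT JOIN categories b ON a.category_id = b.id

Result:
name       | category   
-----------+------------
Mouse      | Toys       
Printer    | Tools      
Lamp       | NULL       
Chair      | Electronics
Headphones | Toys       
Tablet     | Toys       
Webcam     | Outdoor    
Pen        | Toys       
Camera     | Electronics


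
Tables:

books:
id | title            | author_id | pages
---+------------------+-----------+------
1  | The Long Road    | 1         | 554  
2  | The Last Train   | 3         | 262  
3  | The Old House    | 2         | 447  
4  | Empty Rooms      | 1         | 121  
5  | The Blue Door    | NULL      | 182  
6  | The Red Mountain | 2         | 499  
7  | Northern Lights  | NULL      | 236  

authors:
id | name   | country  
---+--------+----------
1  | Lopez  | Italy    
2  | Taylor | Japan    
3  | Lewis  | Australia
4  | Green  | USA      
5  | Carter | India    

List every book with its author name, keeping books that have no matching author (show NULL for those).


LEFT JOIN keeps every row from books (the left table); where author_id has no match in authors, the author columns become NULL. Walk through each book:
  - book 1 (The Long Road): author_id=1 -> matches Lopez
  - book 2 (The Last Train): author_id=3 -> matches Lewis
  - book 3 (The Old House): author_id=2 -> matches Taylor
  - book 4 (Empty Rooms): author_id=1 -> matches Lopez
  - book 5 (The Blue Door): author_id=NULL, no match -> kept with NULL
  - book 6 (The Red Mountain): author_id=2 -> matches Taylor
  - book 7 (Northern Lights): author_id=NULL, no match -> kept with NULL
All 7 rows appear; 2 have NULL author.

SQL:
SELECT a.title, b.name AS author
FROM books a
LEFT JOIN authors b ON a.author_id = b.id

Result:
title            | author
-----------------+-------
The Long Road    | Lopez 
The Last Train   | Lewis 
The Old House    | Taylor
Empty Rooms      | Lopez 
The Blue Door    | NULL  
The Red Mountain | Taylor
Northern Lights  | NULL  


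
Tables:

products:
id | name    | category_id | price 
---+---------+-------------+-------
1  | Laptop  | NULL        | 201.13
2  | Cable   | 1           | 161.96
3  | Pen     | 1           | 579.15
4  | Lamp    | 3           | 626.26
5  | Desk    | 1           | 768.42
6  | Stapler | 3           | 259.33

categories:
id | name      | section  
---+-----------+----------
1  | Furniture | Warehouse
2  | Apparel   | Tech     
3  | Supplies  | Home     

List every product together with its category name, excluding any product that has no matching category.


INNER JOIN keeps only products rows whose category_id matches an id in categories. Walk through each product:
  - product 1 (Laptop): category_id=NULL, no match -> dropped
  - product 2 (Cable): category_id=1 -> matches Furniture
  - product 3 (Pen): category_id=1 -> matches Furniture
  - product 4 (Lamp): category_id=3 -> matches Supplies
  - product 5 (Desk): category_id=1 -> matches Furniture
  - product 6 (Stapler): category_id=3 -> matches Supplies
So 1 of 6 rows is dropped.

SQL:
SELECT a.name, b.name AS category
FROM products a
INNER JOIN categories b ON a.category_id = b.id

Result:
name    | category 
--------+----------
Cable   | Furniture
Pen     | Furniture
Lamp    | Supplies 
Desk    | Furniture
Stapler | Supplies 


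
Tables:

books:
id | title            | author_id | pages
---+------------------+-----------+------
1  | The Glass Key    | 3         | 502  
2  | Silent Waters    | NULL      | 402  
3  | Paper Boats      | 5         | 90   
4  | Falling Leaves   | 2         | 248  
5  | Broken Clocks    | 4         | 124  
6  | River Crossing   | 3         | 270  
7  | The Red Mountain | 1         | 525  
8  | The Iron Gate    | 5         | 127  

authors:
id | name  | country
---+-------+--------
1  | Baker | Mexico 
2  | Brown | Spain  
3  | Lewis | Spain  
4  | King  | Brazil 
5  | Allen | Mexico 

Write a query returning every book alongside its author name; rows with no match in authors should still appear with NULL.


LEFT JOIN keeps every row from books (the left table); where author_id has no match in authors, the author columns become NULL. Walk through each book:
  - book 1 (The Glass Key): author_id=3 -> matches Lewis
  - book 2 (Silent Waters): author_id=NULL, no match -> kept with NULL
  - book 3 (Paper Boats): author_id=5 -> matches Allen
  - book 4 (Falling Leaves): author_id=2 -> matches Brown
  - book 5 (Broken Clocks): author_id=4 -> matches King
  - book 6 (River Crossing): author_id=3 -> matches Lewis
  - book 7 (The Red Mountain): author_id=1 -> matches Baker
  - book 8 (The Iron Gate): author_id=5 -> matches Allen
All 8 rows appear; 1 has NULL author.

SQL:
SELECT a.title, b.name AS author
FROM books a
LEFT JOIN authors b ON a.author_id = b.id

Result:
title            | author
-----------------+-------
The Glass Key    | Lewis 
Silent Waters    | NULL  
Paper Boats      | Allen 
Falling Leaves   | Brown 
Broken Clocks    | King  
River Crossing   | Lewis 
The Red Mountain | Baker 
The Iron Gate    | Allen 


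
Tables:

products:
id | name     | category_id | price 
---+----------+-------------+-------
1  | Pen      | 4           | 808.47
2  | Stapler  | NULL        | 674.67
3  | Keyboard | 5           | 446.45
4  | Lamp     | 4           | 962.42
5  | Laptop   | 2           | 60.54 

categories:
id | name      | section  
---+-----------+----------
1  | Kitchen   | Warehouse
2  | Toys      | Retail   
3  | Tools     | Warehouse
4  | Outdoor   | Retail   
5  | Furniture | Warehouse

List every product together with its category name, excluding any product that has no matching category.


INNER JOIN keeps only products rows whose category_id matches an id in categories. Walk through each product:
  - product 1 (Pen): category_id=4 -> matches Outdoor
  - product 2 (Stapler): category_id=NULL, no match -> dropped
  - product 3 (Keyboard): category_id=5 -> matches Furniture
  - product 4 (Lamp): category_id=4 -> matches Outdoor
  - product 5 (Laptop): category_id=2 -> matches Toys
So 1 of 5 rows is dropped.

SQL:
SELECT a.name, b.name AS category
FROM products a
INNER JOIN categories b ON a.category_id = b.id

Result:
name     | category 
---------+----------
Pen      | Outdoor  
Keyboard | Furniture
Lamp     | Outdoor  
Laptop   | Toys     


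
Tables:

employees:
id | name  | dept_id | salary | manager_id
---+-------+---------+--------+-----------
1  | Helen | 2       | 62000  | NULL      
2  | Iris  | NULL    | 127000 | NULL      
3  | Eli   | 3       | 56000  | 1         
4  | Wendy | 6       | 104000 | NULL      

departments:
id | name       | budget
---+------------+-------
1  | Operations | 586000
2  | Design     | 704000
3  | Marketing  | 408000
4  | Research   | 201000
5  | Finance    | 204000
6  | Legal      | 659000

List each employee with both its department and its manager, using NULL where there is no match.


Two LEFT JOINs from the same base table employees: one to departments via dept_id, one to employees itself via manager_id. Both are LEFT so every employee is preserved.
Match against departments:
  - employee 1 (Helen): dept_id=2 -> matches Design
  - employee 2 (Iris): dept_id=NULL, no match -> kept with NULL
  - employee 3 (Eli): dept_id=3 -> matches Marketing
  - employee 4 (Wendy): dept_id=6 -> matches Legal
Match against employees (self):
  - employee 1 (Helen): manager_id=NULL -> NULL
  - employee 2 (Iris): manager_id=NULL -> NULL
  - employee 3 (Eli): manager_id=1 -> Helen
  - employee 4 (Wendy): manager_id=NULL -> NULL

SQL:
SELECT a.name, b.name AS department, c.name AS manager
FROM employees a
LEFT JOIN departments b ON a.dept_id = b.id
LEFT JOIN employees c ON a.manager_id = c.id

Result:
name  | department | manager
------+------------+--------
Helen | Design     | NULL   
Iris  | NULL       | NULL   
Eli   | Marketing  | Helen  
Wendy | Legal      | NULL   


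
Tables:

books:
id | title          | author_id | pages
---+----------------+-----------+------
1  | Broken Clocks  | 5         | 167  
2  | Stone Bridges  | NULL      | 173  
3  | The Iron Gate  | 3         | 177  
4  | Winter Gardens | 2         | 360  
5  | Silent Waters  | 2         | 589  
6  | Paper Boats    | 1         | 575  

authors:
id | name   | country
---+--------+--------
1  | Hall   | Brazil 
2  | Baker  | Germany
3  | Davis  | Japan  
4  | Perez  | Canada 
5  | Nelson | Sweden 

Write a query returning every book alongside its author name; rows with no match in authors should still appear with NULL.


LEFT JOIN keeps every row from books (the left table); where author_id has no match in authors, the author columns become NULL. Walk through each book:
  - book 1 (Broken Clocks): author_id=5 -> matches Nelson
  - book 2 (Stone Bridges): author_id=NULL, no match -> kept with NULL
  - book 3 (The Iron Gate): author_id=3 -> matches Davis
  - book 4 (Winter Gardens): author_id=2 -> matches Baker
  - book 5 (Silent Waters): author_id=2 -> matches Baker
  - book 6 (Paper Boats): author_id=1 -> matches Hall
All 6 rows appear; 1 has NULL author.

SQL:
SELECT a.title, b.name AS author
FROM books a
LEFT JOIN authors b ON a.author_id = b.id

Result:
title          | author
---------------+-------
Broken Clocks  | Nelson
Stone Bridges  | NULL  
The Iron Gate  | Davis 
Winter Gardens | Baker 
Silent Waters  | Baker 
Paper Boats    | Hall  


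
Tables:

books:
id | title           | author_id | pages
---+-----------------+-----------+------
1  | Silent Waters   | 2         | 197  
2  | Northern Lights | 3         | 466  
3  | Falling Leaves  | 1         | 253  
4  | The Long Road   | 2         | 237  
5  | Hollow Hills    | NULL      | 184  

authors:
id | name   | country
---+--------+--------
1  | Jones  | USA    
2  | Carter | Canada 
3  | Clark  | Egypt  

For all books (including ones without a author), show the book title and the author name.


LEFT JOIN keeps every row from books (the left table); where author_id has no match in authors, the author columns become NULL. Walk through each book:
  - book 1 (Silent Waters): author_id=2 -> matches Carter
  - book 2 (Northern Lights): author_id=3 -> matches Clark
  - book 3 (Falling Leaves): author_id=1 -> matches Jones
  - book 4 (The Long Road): author_id=2 -> matches Carter
  - book 5 (Hollow Hills): author_id=NULL, no match -> kept with NULL
All 5 rows appear; 1 has NULL author.

SQL:
SELECT a.title, b.name AS author
FROM books a
LEFT JOIN authors b ON a.author_id = b.id

Result:
title           | author
----------------+-------
Silent Waters   | Carter
Northern Lights | Clark 
Falling Leaves  | Jones 
The Long Road   | Carter
Hollow Hills    | NULL  


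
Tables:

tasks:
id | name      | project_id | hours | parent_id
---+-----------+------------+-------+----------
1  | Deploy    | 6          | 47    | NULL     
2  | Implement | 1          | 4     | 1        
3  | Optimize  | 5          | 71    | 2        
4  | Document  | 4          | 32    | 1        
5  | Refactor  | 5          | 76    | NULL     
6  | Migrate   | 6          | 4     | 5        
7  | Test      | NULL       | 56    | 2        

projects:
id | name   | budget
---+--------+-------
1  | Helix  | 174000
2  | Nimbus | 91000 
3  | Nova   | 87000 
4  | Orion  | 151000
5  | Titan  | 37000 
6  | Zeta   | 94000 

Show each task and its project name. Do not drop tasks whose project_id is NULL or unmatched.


LEFT JOIN keeps every row from tasks (the left table); where project_id has no match in projects, the project columns become NULL. Walk through each task:
  - task 1 (Deploy): project_id=6 -> matches Zeta
  - task 2 (Implement): project_id=1 -> matches Helix
  - task 3 (Optimize): project_id=5 -> matches Titan
  - task 4 (Document): project_id=4 -> matches Orion
  - task 5 (Refactor): project_id=5 -> matches Titan
  - task 6 (Migrate): project_id=6 -> matches Zeta
  - task 7 (Test): project_id=NULL, no match -> kept with NULL
All 7 rows appear; 1 has NULL project.

SQL:
SELECT a.name, b.name AS project
FROM tasks a
LEFT JOIN projects b ON a.project_id = b.id

Result:
name      | project
----------+--------
Deploy    | Zeta   
Implement | Helix  
Optimize  | Titan  
Document  | Orion  
Refactor  | Titan  
Migrate   | Zeta   
Test      | NULL   


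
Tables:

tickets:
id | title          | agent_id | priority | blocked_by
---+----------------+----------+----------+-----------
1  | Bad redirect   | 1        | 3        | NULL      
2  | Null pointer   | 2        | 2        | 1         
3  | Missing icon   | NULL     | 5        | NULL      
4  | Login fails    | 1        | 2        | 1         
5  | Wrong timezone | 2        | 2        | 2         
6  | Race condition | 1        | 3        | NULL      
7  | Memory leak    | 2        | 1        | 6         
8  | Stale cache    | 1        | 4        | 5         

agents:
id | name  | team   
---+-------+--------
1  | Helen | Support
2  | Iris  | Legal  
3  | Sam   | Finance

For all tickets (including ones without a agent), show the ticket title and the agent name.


LEFT JOIN keeps every row from tickets (the left table); where agent_id has no match in agents, the agent columns become NULL. Walk through each ticket:
  - ticket 1 (Bad redirect): agent_id=1 -> matches Helen
  - ticket 2 (Null pointer): agent_id=2 -> matches Iris
  - ticket 3 (Missing icon): agent_id=NULL, no match -> kept with NULL
  - ticket 4 (Login fails): agent_id=1 -> matches Helen
  - ticket 5 (Wrong timezone): agent_id=2 -> matches Iris
  - ticket 6 (Race condition): agent_id=1 -> matches Helen
  - ticket 7 (Memory leak): agent_id=2 -> matches Iris
  - ticket 8 (Stale cache): agent_id=1 -> matches Helen
All 8 rows appear; 1 has NULL agent.

SQL:
SELECT a.title, b.name AS agent
FROM tickets a
LEFT JOIN agents b ON a.agent_id = b.id

Result:
title          | agent
---------------+------
Bad redirect   | Helen
Null pointer   | Iris 
Missing icon   | NULL 
Login fails    | Helen
Wrong timezone | Iris 
Race condition | Helen
Memory leak    | Iris 
Stale cache    | Helen


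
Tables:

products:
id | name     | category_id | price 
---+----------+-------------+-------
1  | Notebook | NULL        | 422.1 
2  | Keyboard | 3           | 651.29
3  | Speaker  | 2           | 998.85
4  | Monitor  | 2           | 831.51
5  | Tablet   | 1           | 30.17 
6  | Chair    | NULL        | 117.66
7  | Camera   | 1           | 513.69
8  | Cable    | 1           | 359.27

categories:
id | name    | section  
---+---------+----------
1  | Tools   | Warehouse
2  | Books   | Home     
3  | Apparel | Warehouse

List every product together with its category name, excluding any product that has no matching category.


INNER JOIN keeps only products rows whose category_id matches an id in categories. Walk through each product:
  - product 1 (Notebook): category_id=NULL, no match -> dropped
  - product 2 (Keyboard): category_id=3 -> matches Apparel
  - product 3 (Speaker): category_id=2 -> matches Books
  - product 4 (Monitor): category_id=2 -> matches Books
  - product 5 (Tablet): category_id=1 -> matches Tools
  - product 6 (Chair): category_id=NULL, no match -> dropped
  - product 7 (Camera): category_id=1 -> matches Tools
  - product 8 (Cable): category_id=1 -> matches Tools
So 2 of 8 rows are dropped.

SQL:
SELECT a.name, b.name AS category
FROM products a
INNER JOIN categories b ON a.category_id = b.id

Result:
name     | category
---------+---------
Keyboard | Apparel 
Speaker  | Books   
Monitor  | Books   
Tablet   | Tools   
Camera   | Tools   
Cable    | Tools   
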